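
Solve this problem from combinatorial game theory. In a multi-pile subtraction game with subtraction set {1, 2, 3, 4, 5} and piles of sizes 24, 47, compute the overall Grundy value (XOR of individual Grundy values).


Subtraction set: {1, 2, 3, 4, 5}
For this subtraction set, G(n) = n mod 6 (period = max + 1 = 6).
Pile 1 (size 24): G(24) = 24 mod 6 = 0
Pile 2 (size 47): G(47) = 47 mod 6 = 5
Total Grundy value = XOR of all: 0 XOR 5 = 5

5


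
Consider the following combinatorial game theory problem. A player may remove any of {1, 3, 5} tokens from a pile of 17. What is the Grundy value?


The subtraction set is S = {1, 3, 5}.
G(k) = mex{ G(k - s) : s in S, s <= k }. We compute iteratively: G(0) = 0.
G(1) = mex({0}) = 1
G(2) = mex({1}) = 0
G(3) = mex({0}) = 1
G(4) = mex({1}) = 0
G(5) = mex({0}) = 1
G(6) = mex({1}) = 0
Observe that G(2)..G(6) = 0, 1, 0, 1, 0 repeats G(0)..G(4) = 0, 1, 0, 1, 0.
For k >= max(S) = 5, G(k) is determined by the previous 5 values G(k-5)..G(k-1); a window of 5 consecutive values has recurred shifted by 2, so by induction G(k + 2) = G(k) for all k >= 0: the sequence is periodic from the start with period 2.
One period: G(0..1) = 0, 1.
17 mod 2 = 1, so G(17) = G(1) = 1.

1


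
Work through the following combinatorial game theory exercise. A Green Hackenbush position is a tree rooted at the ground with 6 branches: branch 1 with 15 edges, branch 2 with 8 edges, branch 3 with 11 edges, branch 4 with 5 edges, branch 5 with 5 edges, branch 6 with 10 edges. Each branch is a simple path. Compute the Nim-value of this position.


The tree has 6 branches from the ground vertex.
In Green Hackenbush, the Nim-value of a simple path of length k is k.
Branch 1: length 15, Nim-value = 15
Branch 2: length 8, Nim-value = 8
Branch 3: length 11, Nim-value = 11
Branch 4: length 5, Nim-value = 5
Branch 5: length 5, Nim-value = 5
Branch 6: length 10, Nim-value = 10
Total Nim-value = XOR of all branch values:
0 XOR 15 = 15
15 XOR 8 = 7
7 XOR 11 = 12
12 XOR 5 = 9
9 XOR 5 = 12
12 XOR 10 = 6
Nim-value of the tree = 6

6


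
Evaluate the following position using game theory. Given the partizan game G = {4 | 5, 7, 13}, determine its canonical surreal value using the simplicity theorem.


Left options: {4}, max = 4
Right options: {5, 7, 13}, min = 5
All options are numbers and max(Left) < min(Right), so by the simplicity theorem the value is the simplest (earliest-born) number strictly between 4 and 5.
No integer lies strictly between 4 and 5, so the value is the dyadic rational m/2^k in the interval with the smallest k (then m odd); search k = 1, 2, ...:
Denominator 2: 9/2 lies strictly between 4 and 5 -- found.
The simplest number in the interval is 9/2.
Game value = 9/2

9/2


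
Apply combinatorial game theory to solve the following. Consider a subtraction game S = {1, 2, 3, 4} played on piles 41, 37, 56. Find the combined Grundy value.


Subtraction set: {1, 2, 3, 4}
For this subtraction set, G(n) = n mod 5 (period = max + 1 = 5).
Pile 1 (size 41): G(41) = 41 mod 5 = 1
Pile 2 (size 37): G(37) = 37 mod 5 = 2
Pile 3 (size 56): G(56) = 56 mod 5 = 1
Total Grundy value = XOR of all: 1 XOR 2 XOR 1 = 2

2


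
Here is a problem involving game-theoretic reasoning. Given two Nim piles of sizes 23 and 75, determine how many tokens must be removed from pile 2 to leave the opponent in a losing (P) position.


Piles: 23 and 75
Current XOR: 23 XOR 75 = 92 (non-zero, so this is an N-position).
To make the XOR zero, we need to find a move that balances the piles.
For pile 2 (size 75): target = 75 XOR 92 = 23
We reduce pile 2 from 75 to 23.
Tokens removed: 75 - 23 = 52
Verification: 23 XOR 23 = 0

52


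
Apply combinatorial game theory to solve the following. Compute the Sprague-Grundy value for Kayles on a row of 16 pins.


Kayles: a move removes 1 or 2 adjacent pins from a contiguous row.
Removing pins from a row of k leaves two independent rows (a, b) with a + b = k - 1 (one pin) or a + b = k - 2 (two pins); an end removal gives a = 0.
By Sprague-Grundy, G(k) = mex{ G(a) XOR G(b) } over all these splits. G(0) = 0.
G(1): splits (0,0):0^0=0 -> mex({0}) = 1
G(2): splits (0,1):0^1=1 (0,0):0^0=0 -> mex({0, 1}) = 2
G(3): splits (0,2):0^2=2 (1,1):1^1=0 (0,1):0^1=1 -> mex({0, 1, 2}) = 3
G(4): splits (0,3):0^3=3 (1,2):1^2=3 (0,2):0^2=2 (1,1):1^1=0 -> mex({0, 2, 3}) = 1
G(5): splits (0,4):0^1=1 (1,3):1^3=2 (2,2):2^2=0 (0,3):0^3=3 (1,2):1^2=3 -> mex({0, 1, 2, 3}) = 4
G(6) = mex({0, 1, 2, 4}) = 3
G(7) = mex({0, 1, 3, 4, 5}) = 2
G(8) = mex({0, 2, 3, 5, 6}) = 1
G(9) = mex({0, 1, 2, 3, 6, 7}) = 4
G(10) = mex({0, 1, 3, 4, 5, 7}) = 2
G(11) = mex({0, 1, 2, 3, 4, 5}) = 6
G(12) = mex({0, 1, 2, 3, 5, 6, 7}) = 4
G(13) = mex({0, 2, 3, 4, 6, 7}) = 1
G(14) = mex({0, 1, 4, 5, 6, 7}) = 2
G(15) = mex({0, 1, 2, 3, 4, 5, 6}) = 7
G(16) = mex({0, 2, 3, 5, 6, 7}) = 1
Therefore G(16) = 1.

1


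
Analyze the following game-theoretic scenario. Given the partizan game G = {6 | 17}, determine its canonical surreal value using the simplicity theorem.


Left options: {6}, max = 6
Right options: {17}, min = 17
All options are numbers and max(Left) < min(Right), so by the simplicity theorem the value is the simplest (earliest-born) number strictly between 6 and 17.
Integers 7 through 16 all lie strictly between 6 and 17.
Among integers, the simplest (lowest birthday = smallest |n|; 0 is born on day 0, +-n on day n) is 7.
No non-integer in the interval can be simpler: if x is a non-integer in the interval, then floor(x) or ceil(x) also lies in the interval (the interval contains an integer), and both are proper prefixes of x's sign expansion, i.e. born earlier. So the game value is 7.
Game value = 7

7


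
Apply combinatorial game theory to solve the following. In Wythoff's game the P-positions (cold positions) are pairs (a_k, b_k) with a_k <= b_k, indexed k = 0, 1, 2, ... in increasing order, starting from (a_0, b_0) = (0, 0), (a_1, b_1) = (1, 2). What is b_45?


By Wythoff's theorem, a_k = floor(k * phi) and b_k = floor(k * phi^2) = a_k + k, where phi = (1 + sqrt(5))/2 is the golden ratio.
phi = (1 + sqrt(5))/2 = 1.618034
phi^2 = phi + 1 = 2.618034
k = 45
k * phi^2 = 45 * 2.618034 = 117.811529
b_45 = floor(k * phi^2) = 117 (check: a_45 + k = 72 + 45 = 117)

117


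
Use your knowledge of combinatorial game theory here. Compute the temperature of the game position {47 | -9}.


The game is {47 | -9}, a switch {a | b} with numbers a > b.
Cooling {a | b} by t gives {a - t | b + t}, which stops being hot when a - t = b + t, i.e. at t = (a - b)/2. So the temperature of a switch is (a - b)/2.
Temperature = (Left option - Right option) / 2
= (47 - (-9)) / 2
= 56 / 2
= 28

28


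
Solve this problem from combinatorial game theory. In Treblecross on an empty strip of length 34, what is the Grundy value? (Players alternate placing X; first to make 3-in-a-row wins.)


Treblecross: place X on empty cells; 3-in-a-row wins.
Playing within two cells of an existing X lets the opponent win at once, so sensible play treats the cells i-2..i+2 around each X as dead. The player left with no safe cell loses, so this is a normal-play take-away game on strips of safe cells.
Placing X at cell i (0-indexed) of a strip of k safe cells leaves independent strips of sizes max(0, i-2) and max(0, k-i-3). Hence G(k) = mex{ G(max(0,i-2)) XOR G(max(0,k-i-3)) : 0 <= i < k }, with G(0) = 0.
G(1): splits (0,0):0^0=0 -> mex({0}) = 1
G(2): splits (0,0):0^0=0 -> mex({0}) = 1
G(3): splits (0,0):0^0=0 -> mex({0}) = 1
G(4): splits (0,1):0^1=1 (0,0):0^0=0 -> mex({0, 1}) = 2
G(5): splits (0,2):0^1=1 (0,1):0^1=1 (0,0):0^0=0 -> mex({0, 1}) = 2
G(6) = mex({1}) = 0
G(7) = mex({0, 1, 2}) = 3
G(8) = mex({0, 1, 2}) = 3
G(9) = mex({0, 2}) = 1
G(10) = mex({0, 2, 3}) = 1
G(11) = mex({0, 3}) = 1
G(12) = mex({1, 3}) = 0
G(13) = mex({0, 1, 2, 3}) = 4
G(14) = mex({0, 1, 2}) = 3
G(15) = mex({0, 1, 2}) = 3
G(16) = mex({0, 1, 2, 4}) = 3
G(17) = mex({0, 1, 3, 4}) = 2
G(18) = mex({0, 1, 3, 4}) = 2
G(19) = mex({0, 1, 3, 5}) = 2
G(20) = mex({0, 1, 2, 3, 5}) = 4
G(21) = mex({0, 1, 2, 3, 5}) = 4
G(22) = mex({1, 2, 6}) = 0
G(23) = mex({0, 1, 2, 3, 4, 6}) = 5
G(24) = mex({0, 1, 2, 3, 4}) = 5
G(25) = mex({0, 1, 3, 4, 7}) = 2
G(26) = mex({0, 1, 3, 4, 5, 7}) = 2
G(27) = mex({0, 1, 3, 5}) = 2
G(28) = mex({0, 1, 2, 5}) = 3
G(29) = mex({0, 1, 2, 4, 5, 6}) = 3
G(30) = mex({1, 2, 4, 6}) = 0
G(31) = mex({0, 1, 2, 3, 4, 6}) = 5
G(32) = mex({1, 2, 3, 4, 7}) = 0
G(33) = mex({0, 3, 7}) = 1
G(34) = mex({0, 2, 3, 5, 7}) = 1
Therefore G(34) = 1.

1


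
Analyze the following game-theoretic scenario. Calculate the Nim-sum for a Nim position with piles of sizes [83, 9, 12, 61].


We need the XOR (exclusive or) of all pile sizes.
After XOR-ing pile 1 (size 83): 0 XOR 83 = 83
After XOR-ing pile 2 (size 9): 83 XOR 9 = 90
After XOR-ing pile 3 (size 12): 90 XOR 12 = 86
After XOR-ing pile 4 (size 61): 86 XOR 61 = 107
The Nim-value of this position is 107.

107


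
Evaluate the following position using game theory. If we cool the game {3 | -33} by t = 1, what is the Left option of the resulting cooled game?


Original game: {3 | -33} (a switch {a | b} with a > b).
Cooling by t (for t below the temperature (a - b)/2 = 18) taxes each move by t: {a | b} cooled by t is {a - t | b + t}.
Cooling amount: t = 1
Cooled Left option: 3 - 1 = 2
Cooled Right option: -33 + 1 = -32
Cooled game: {2 | -32}
Left option = 2

2


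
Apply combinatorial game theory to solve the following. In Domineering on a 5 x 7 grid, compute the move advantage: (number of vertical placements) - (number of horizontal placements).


Board is 5 x 7 (rows x cols).
Left (vertical) placements: (rows-1) * cols = 4 * 7 = 28
Right (horizontal) placements: rows * (cols-1) = 5 * 6 = 30
Advantage = Left - Right = 28 - 30 = -2

-2


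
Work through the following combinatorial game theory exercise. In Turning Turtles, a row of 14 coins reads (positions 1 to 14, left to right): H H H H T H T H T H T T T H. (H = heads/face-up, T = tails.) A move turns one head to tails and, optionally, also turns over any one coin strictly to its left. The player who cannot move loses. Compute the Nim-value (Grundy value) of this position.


Coins: H H H H T H T H T H T T T H
Key fact: a single head at position k behaves exactly like a Nim heap of size k (turning it to T and optionally flipping a coin at j < k corresponds to moving the heap from k to j, or to 0), and heads combine as a disjunctive sum (two heads at the same place would cancel, matching j XOR j = 0). So the Nim-value is the XOR of the 1-indexed positions of the heads.
Face-up positions (1-indexed): [1, 2, 3, 4, 6, 8, 10, 14]
XOR 0 with 1: 0 XOR 1 = 1
XOR 1 with 2: 1 XOR 2 = 3
XOR 3 with 3: 3 XOR 3 = 0
XOR 0 with 4: 0 XOR 4 = 4
XOR 4 with 6: 4 XOR 6 = 2
XOR 2 with 8: 2 XOR 8 = 10
XOR 10 with 10: 10 XOR 10 = 0
XOR 0 with 14: 0 XOR 14 = 14
Nim-value = 14

14


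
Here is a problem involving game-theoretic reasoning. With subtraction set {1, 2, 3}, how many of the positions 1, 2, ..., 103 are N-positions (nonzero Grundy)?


Subtraction set S = {1, 2, 3}, so G(n) = n mod 4.
G(n) = 0 when n is a multiple of 4.
Multiples of 4 in [1, 103]: 25
N-positions (nonzero Grundy) = 103 - 25 = 78

78


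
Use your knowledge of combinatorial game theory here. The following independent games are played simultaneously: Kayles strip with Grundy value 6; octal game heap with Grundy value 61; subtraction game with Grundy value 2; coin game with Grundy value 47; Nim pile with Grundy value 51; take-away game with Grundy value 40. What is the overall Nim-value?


By the Sprague-Grundy theorem, the Grundy value of a sum of games is the XOR of individual Grundy values.
Kayles strip: Grundy value = 6. Running XOR: 0 XOR 6 = 6
octal game heap: Grundy value = 61. Running XOR: 6 XOR 61 = 59
subtraction game: Grundy value = 2. Running XOR: 59 XOR 2 = 57
coin game: Grundy value = 47. Running XOR: 57 XOR 47 = 22
Nim pile: Grundy value = 51. Running XOR: 22 XOR 51 = 37
take-away game: Grundy value = 40. Running XOR: 37 XOR 40 = 13
The combined Grundy value is 13.

13


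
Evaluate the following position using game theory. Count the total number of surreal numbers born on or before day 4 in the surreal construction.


Day 0: {|} = 0 is born. Count = 1.
Day n: the number of surreal numbers born by day n is 2^(n+1) - 1.
By day 0: 2^1 - 1 = 1
By day 1: 2^2 - 1 = 3
By day 2: 2^3 - 1 = 7
By day 3: 2^4 - 1 = 15
By day 4: 2^5 - 1 = 31
By day 4: 31 surreal numbers.

31


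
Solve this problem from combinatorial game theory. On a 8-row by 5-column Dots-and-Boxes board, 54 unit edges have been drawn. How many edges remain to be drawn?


Grid: 8 x 5 boxes, i.e. 9 rows and 6 columns of dots.
Horizontal edges: (rows + 1) * cols = 9 * 5 = 45
Vertical edges: rows * (cols + 1) = 8 * 6 = 48
Total edges: 45 + 48 = 93
Edges drawn: 54
Remaining: 93 - 54 = 39

39


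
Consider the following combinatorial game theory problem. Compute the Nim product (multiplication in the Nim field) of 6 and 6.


Nim multiplication is bilinear over XOR: (u XOR v) * w = (u*w) XOR (v*w).
So we split each operand into its bit components and XOR the pairwise Nim products.
6 = 2 + 4 (as XOR of powers of 2).
6 = 2 + 4 (as XOR of powers of 2).
Using the standard Nim-product table on single bits:
  2*2 = 3,   2*4 = 8,   2*8 = 12,
  4*4 = 6,   4*8 = 11,  8*8 = 13,
and  1*x = x (identity), k*l = l*k (commutative).
Pairwise Nim products:
  2 * 2 = 3
  2 * 4 = 8
  4 * 2 = 8
  4 * 4 = 6
XOR them: 3 XOR 8 XOR 8 XOR 6 = 5.
Result: 6 * 6 = 5 (in Nim).

5


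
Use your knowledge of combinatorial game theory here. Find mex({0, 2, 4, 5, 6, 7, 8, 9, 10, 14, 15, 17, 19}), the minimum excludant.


Set = {0, 2, 4, 5, 6, 7, 8, 9, 10, 14, 15, 17, 19}
0 is in the set.
1 is NOT in the set. This is the mex.
mex = 1

1


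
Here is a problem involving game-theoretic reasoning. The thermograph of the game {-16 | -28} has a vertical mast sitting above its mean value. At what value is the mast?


Game = {-16 | -28}, a switch {a | b} with numbers a > b.
Its thermograph has left wall a - t and right wall b + t, which meet at t = (a - b)/2, where both equal (a + b)/2. So the mast (mean value) is at (a + b)/2.
Mean = (-16 + (-28))/2 = -44/2 = -22

-22


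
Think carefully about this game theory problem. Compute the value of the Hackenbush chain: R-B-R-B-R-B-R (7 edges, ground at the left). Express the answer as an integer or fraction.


Edges (from ground): R-B-R-B-R-B-R
By Berlekamp's sign-expansion rule, a Blue-Red Hackenbush stalk has the value of the surreal number whose sign sequence is the edge sequence with B -> + and R -> -.
Sign sequence: -+-+-+-
Trace the sign expansion in the surreal number tree, starting from 0:
Edge 1: R (sign -) -> bounds (-inf, 0), value = -1
Edge 2: B (sign +) -> bounds (-1, 0), value = -1/2
Edge 3: R (sign -) -> bounds (-1, -1/2), value = -3/4
Edge 4: B (sign +) -> bounds (-3/4, -1/2), value = -5/8
Edge 5: R (sign -) -> bounds (-3/4, -5/8), value = -11/16
Edge 6: B (sign +) -> bounds (-11/16, -5/8), value = -21/32
Edge 7: R (sign -) -> bounds (-11/16, -21/32), value = -43/64
Game value = -43/64

-43/64


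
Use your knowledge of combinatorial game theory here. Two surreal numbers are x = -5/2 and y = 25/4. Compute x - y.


x = -5/2, y = 25/4
Converting to common denominator: 4
x = -10/4, y = 25/4
x - y = -5/2 - 25/4 = -35/4

-35/4


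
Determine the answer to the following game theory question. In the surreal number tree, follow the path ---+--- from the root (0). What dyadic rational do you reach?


Sign expansion: ---+---
Rule: track bounds (lo, hi), initially (-inf, +inf). On '+', the current value becomes lo and we move to the simplest number in (value, hi): value + 1 if hi = +inf, otherwise the midpoint (value + hi)/2. On '-', the current value becomes hi and we move to value - 1 if lo = -inf, otherwise the midpoint (lo + value)/2.
Start at 0.
Step 1: sign = -, move left. Bounds: (-inf, 0). Value = -1
Step 2: sign = -, move left. Bounds: (-inf, -1). Value = -2
Step 3: sign = -, move left. Bounds: (-inf, -2). Value = -3
Step 4: sign = +, move right. Bounds: (-3, -2). Value = -5/2
Step 5: sign = -, move left. Bounds: (-3, -5/2). Value = -11/4
Step 6: sign = -, move left. Bounds: (-3, -11/4). Value = -23/8
Step 7: sign = -, move left. Bounds: (-3, -23/8). Value = -47/16
The surreal number with sign expansion ---+--- is -47/16.

-47/16


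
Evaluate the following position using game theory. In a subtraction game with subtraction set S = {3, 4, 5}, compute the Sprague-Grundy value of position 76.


The subtraction set is S = {3, 4, 5}.
G(k) = mex{ G(k - s) : s in S, s <= k }. We compute iteratively: G(0) = 0.
G(1) = mex({}) = 0
G(2) = mex({}) = 0
G(3) = mex({0}) = 1
G(4) = mex({0}) = 1
G(5) = mex({0}) = 1
G(6) = mex({0, 1}) = 2
G(7) = mex({0, 1}) = 2
G(8) = mex({1}) = 0
G(9) = mex({1, 2}) = 0
G(10) = mex({1, 2}) = 0
G(11) = mex({0, 2}) = 1
G(12) = mex({0, 2}) = 1
Observe that G(8)..G(12) = 0, 0, 0, 1, 1 repeats G(0)..G(4) = 0, 0, 0, 1, 1.
For k >= max(S) = 5, G(k) is determined by the previous 5 values G(k-5)..G(k-1); a window of 5 consecutive values has recurred shifted by 8, so by induction G(k + 8) = G(k) for all k >= 0: the sequence is periodic from the start with period 8.
One period: G(0..7) = 0, 0, 0, 1, 1, 1, 2, 2.
76 mod 8 = 4, so G(76) = G(4) = 1.

1


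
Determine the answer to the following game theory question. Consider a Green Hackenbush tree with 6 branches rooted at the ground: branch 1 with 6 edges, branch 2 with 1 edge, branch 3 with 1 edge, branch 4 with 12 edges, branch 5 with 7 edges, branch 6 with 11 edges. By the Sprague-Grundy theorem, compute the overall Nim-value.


The tree has 6 branches from the ground vertex.
In Green Hackenbush, the Nim-value of a simple path of length k is k.
Branch 1: length 6, Nim-value = 6
Branch 2: length 1, Nim-value = 1
Branch 3: length 1, Nim-value = 1
Branch 4: length 12, Nim-value = 12
Branch 5: length 7, Nim-value = 7
Branch 6: length 11, Nim-value = 11
Total Nim-value = XOR of all branch values:
0 XOR 6 = 6
6 XOR 1 = 7
7 XOR 1 = 6
6 XOR 12 = 10
10 XOR 7 = 13
13 XOR 11 = 6
Nim-value of the tree = 6

6


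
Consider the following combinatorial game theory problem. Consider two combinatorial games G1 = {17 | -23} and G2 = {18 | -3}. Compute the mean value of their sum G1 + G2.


G1 = {17 | -23}, G2 = {18 | -3}
Each is a switch {a | b} with numbers a > b; its mean value is (a + b)/2, and mean value is additive over game sums: m(G1 + G2) = m(G1) + m(G2).
Mean of G1 = (17 + (-23))/2 = -6/2 = -3
Mean of G2 = (18 + (-3))/2 = 15/2 = 15/2
Mean of G1 + G2 = -3 + 15/2 = 9/2

9/2


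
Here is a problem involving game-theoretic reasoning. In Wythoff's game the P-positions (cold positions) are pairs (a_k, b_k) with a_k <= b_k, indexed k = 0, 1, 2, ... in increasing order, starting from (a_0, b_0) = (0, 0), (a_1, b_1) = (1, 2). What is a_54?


By Wythoff's theorem, a_k = floor(k * phi) and b_k = floor(k * phi^2) = a_k + k, where phi = (1 + sqrt(5))/2 is the golden ratio.
phi = (1 + sqrt(5))/2 = 1.618034
k = 54
k * phi = 54 * 1.618034 = 87.373835
a_54 = floor(k * phi) = 87

87


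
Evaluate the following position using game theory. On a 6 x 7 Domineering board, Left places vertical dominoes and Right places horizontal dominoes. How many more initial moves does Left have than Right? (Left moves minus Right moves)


Board is 6 x 7 (rows x cols).
Left (vertical) placements: (rows-1) * cols = 5 * 7 = 35
Right (horizontal) placements: rows * (cols-1) = 6 * 6 = 36
Advantage = Left - Right = 35 - 36 = -1

-1


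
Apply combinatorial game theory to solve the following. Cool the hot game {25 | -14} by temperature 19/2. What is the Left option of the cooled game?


Original game: {25 | -14} (a switch {a | b} with a > b).
Cooling by t (for t below the temperature (a - b)/2 = 39/2) taxes each move by t: {a | b} cooled by t is {a - t | b + t}.
Cooling amount: t = 19/2
Cooled Left option: 25 - 19/2 = 31/2
Cooled Right option: -14 + 19/2 = -9/2
Cooled game: {31/2 | -9/2}
Left option = 31/2

31/2


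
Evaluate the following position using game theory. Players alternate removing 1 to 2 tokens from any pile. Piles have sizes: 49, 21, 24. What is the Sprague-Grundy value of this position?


Subtraction set: {1, 2}
For this subtraction set, G(n) = n mod 3 (period = max + 1 = 3).
Pile 1 (size 49): G(49) = 49 mod 3 = 1
Pile 2 (size 21): G(21) = 21 mod 3 = 0
Pile 3 (size 24): G(24) = 24 mod 3 = 0
Total Grundy value = XOR of all: 1 XOR 0 XOR 0 = 1

1


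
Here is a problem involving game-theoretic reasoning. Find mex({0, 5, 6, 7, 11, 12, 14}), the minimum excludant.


Set = {0, 5, 6, 7, 11, 12, 14}
0 is in the set.
1 is NOT in the set. This is the mex.
mex = 1

1


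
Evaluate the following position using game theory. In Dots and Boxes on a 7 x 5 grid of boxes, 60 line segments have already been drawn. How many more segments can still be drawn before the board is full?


Grid: 7 x 5 boxes, i.e. 8 rows and 6 columns of dots.
Horizontal edges: (rows + 1) * cols = 8 * 5 = 40
Vertical edges: rows * (cols + 1) = 7 * 6 = 42
Total edges: 40 + 42 = 82
Edges drawn: 60
Remaining: 82 - 60 = 22

22


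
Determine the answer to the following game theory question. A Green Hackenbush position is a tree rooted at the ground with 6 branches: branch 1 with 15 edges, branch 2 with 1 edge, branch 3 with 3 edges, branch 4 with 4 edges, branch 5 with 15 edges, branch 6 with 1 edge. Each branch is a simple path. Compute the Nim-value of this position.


The tree has 6 branches from the ground vertex.
In Green Hackenbush, the Nim-value of a simple path of length k is k.
Branch 1: length 15, Nim-value = 15
Branch 2: length 1, Nim-value = 1
Branch 3: length 3, Nim-value = 3
Branch 4: length 4, Nim-value = 4
Branch 5: length 15, Nim-value = 15
Branch 6: length 1, Nim-value = 1
Total Nim-value = XOR of all branch values:
0 XOR 15 = 15
15 XOR 1 = 14
14 XOR 3 = 13
13 XOR 4 = 9
9 XOR 15 = 6
6 XOR 1 = 7
Nim-value of the tree = 7

7


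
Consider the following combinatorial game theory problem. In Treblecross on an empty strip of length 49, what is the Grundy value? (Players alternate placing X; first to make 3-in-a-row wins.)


Treblecross: place X on empty cells; 3-in-a-row wins.
Playing within two cells of an existing X lets the opponent win at once, so sensible play treats the cells i-2..i+2 around each X as dead. The player left with no safe cell loses, so this is a normal-play take-away game on strips of safe cells.
Placing X at cell i (0-indexed) of a strip of k safe cells leaves independent strips of sizes max(0, i-2) and max(0, k-i-3). Hence G(k) = mex{ G(max(0,i-2)) XOR G(max(0,k-i-3)) : 0 <= i < k }, with G(0) = 0.
G(1): splits (0,0):0^0=0 -> mex({0}) = 1
G(2): splits (0,0):0^0=0 -> mex({0}) = 1
G(3): splits (0,0):0^0=0 -> mex({0}) = 1
G(4): splits (0,1):0^1=1 (0,0):0^0=0 -> mex({0, 1}) = 2
G(5): splits (0,2):0^1=1 (0,1):0^1=1 (0,0):0^0=0 -> mex({0, 1}) = 2
G(6) = mex({1}) = 0
G(7) = mex({0, 1, 2}) = 3
G(8) = mex({0, 1, 2}) = 3
G(9) = mex({0, 2}) = 1
G(10) = mex({0, 2, 3}) = 1
G(11) = mex({0, 3}) = 1
G(12) = mex({1, 3}) = 0
G(13) = mex({0, 1, 2, 3}) = 4
G(14) = mex({0, 1, 2}) = 3
G(15) = mex({0, 1, 2}) = 3
G(16) = mex({0, 1, 2, 4}) = 3
G(17) = mex({0, 1, 3, 4}) = 2
G(18) = mex({0, 1, 3, 4}) = 2
G(19) = mex({0, 1, 3, 5}) = 2
G(20) = mex({0, 1, 2, 3, 5}) = 4
G(21) = mex({0, 1, 2, 3, 5}) = 4
G(22) = mex({1, 2, 6}) = 0
G(23) = mex({0, 1, 2, 3, 4, 6}) = 5
G(24) = mex({0, 1, 2, 3, 4}) = 5
G(25) = mex({0, 1, 3, 4, 7}) = 2
G(26) = mex({0, 1, 3, 4, 5, 7}) = 2
G(27) = mex({0, 1, 3, 5}) = 2
G(28) = mex({0, 1, 2, 5}) = 3
G(29) = mex({0, 1, 2, 4, 5, 6}) = 3
G(30) = mex({1, 2, 4, 6}) = 0
G(31) = mex({0, 1, 2, 3, 4, 6}) = 5
G(32) = mex({1, 2, 3, 4, 7}) = 0
G(33) = mex({0, 3, 7}) = 1
G(34) = mex({0, 2, 3, 5, 7}) = 1
G(35) = mex({0, 2, 3, 5, 6}) = 1
G(36) = mex({0, 1, 2, 5, 6}) = 3
G(37) = mex({0, 1, 2, 4, 5, 6}) = 3
G(38) = mex({0, 1, 2, 4}) = 3
G(39) = mex({0, 1, 2, 3, 4, 7}) = 5
G(40) = mex({0, 1, 2, 3, 4, 5, 7}) = 6
G(41) = mex({0, 1, 2, 3, 5, 7}) = 4
G(42) = mex({0, 1, 2, 3, 5, 6, 7}) = 4
G(43) = mex({0, 2, 3, 5, 6}) = 1
G(44) = mex({1, 2, 3, 4, 5, 6}) = 0
G(45) = mex({0, 1, 2, 3, 4, 6, 7}) = 5
G(46) = mex({0, 1, 2, 3, 4, 7}) = 5
G(47) = mex({0, 1, 2, 3, 4, 5, 7}) = 6
G(48) = mex({0, 1, 2, 3, 4, 5, 7}) = 6
G(49) = mex({0, 1, 3, 4, 5, 7}) = 2
Therefore G(49) = 2.

2


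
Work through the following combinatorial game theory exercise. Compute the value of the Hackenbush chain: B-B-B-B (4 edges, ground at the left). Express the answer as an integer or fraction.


Edges (from ground): B-B-B-B
By Berlekamp's sign-expansion rule, a Blue-Red Hackenbush stalk has the value of the surreal number whose sign sequence is the edge sequence with B -> + and R -> -.
Sign sequence: ++++
Trace the sign expansion in the surreal number tree, starting from 0:
Edge 1: B (sign +) -> bounds (0, +inf), value = 1
Edge 2: B (sign +) -> bounds (1, +inf), value = 2
Edge 3: B (sign +) -> bounds (2, +inf), value = 3
Edge 4: B (sign +) -> bounds (3, +inf), value = 4
Game value = 4

4


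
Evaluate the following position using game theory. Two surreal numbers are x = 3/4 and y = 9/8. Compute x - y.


x = 3/4, y = 9/8
Converting to common denominator: 8
x = 6/8, y = 9/8
x - y = 3/4 - 9/8 = -3/8

-3/8


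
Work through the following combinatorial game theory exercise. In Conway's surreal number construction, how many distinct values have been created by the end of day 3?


Day 0: {|} = 0 is born. Count = 1.
Day n: the number of surreal numbers born by day n is 2^(n+1) - 1.
By day 0: 2^1 - 1 = 1
By day 1: 2^2 - 1 = 3
By day 2: 2^3 - 1 = 7
By day 3: 2^4 - 1 = 15
By day 3: 15 surreal numbers.

15


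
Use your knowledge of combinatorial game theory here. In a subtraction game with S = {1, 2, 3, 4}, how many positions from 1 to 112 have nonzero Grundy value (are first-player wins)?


Subtraction set S = {1, 2, 3, 4}, so G(n) = n mod 5.
G(n) = 0 when n is a multiple of 5.
Multiples of 5 in [1, 112]: 22
N-positions (nonzero Grundy) = 112 - 22 = 90

90


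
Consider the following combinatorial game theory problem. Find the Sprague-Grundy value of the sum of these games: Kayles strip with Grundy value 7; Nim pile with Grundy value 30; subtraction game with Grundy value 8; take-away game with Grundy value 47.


By the Sprague-Grundy theorem, the Grundy value of a sum of games is the XOR of individual Grundy values.
Kayles strip: Grundy value = 7. Running XOR: 0 XOR 7 = 7
Nim pile: Grundy value = 30. Running XOR: 7 XOR 30 = 25
subtraction game: Grundy value = 8. Running XOR: 25 XOR 8 = 17
take-away game: Grundy value = 47. Running XOR: 17 XOR 47 = 62
The combined Grundy value is 62.

62


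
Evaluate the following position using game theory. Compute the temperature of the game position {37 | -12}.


The game is {37 | -12}, a switch {a | b} with numbers a > b.
Cooling {a | b} by t gives {a - t | b + t}, which stops being hot when a - t = b + t, i.e. at t = (a - b)/2. So the temperature of a switch is (a - b)/2.
Temperature = (Left option - Right option) / 2
= (37 - (-12)) / 2
= 49 / 2
= 49/2

49/2


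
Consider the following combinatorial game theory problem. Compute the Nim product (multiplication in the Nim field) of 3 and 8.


Nim multiplication is bilinear over XOR: (u XOR v) * w = (u*w) XOR (v*w).
So we split each operand into its bit components and XOR the pairwise Nim products.
3 = 1 + 2 (as XOR of powers of 2).
8 = 8 (as XOR of powers of 2).
Using the standard Nim-product table on single bits:
  2*2 = 3,   2*4 = 8,   2*8 = 12,
  4*4 = 6,   4*8 = 11,  8*8 = 13,
and  1*x = x (identity), k*l = l*k (commutative).
Pairwise Nim products:
  1 * 8 = 8
  2 * 8 = 12
XOR them: 8 XOR 12 = 4.
Result: 3 * 8 = 4 (in Nim).

4


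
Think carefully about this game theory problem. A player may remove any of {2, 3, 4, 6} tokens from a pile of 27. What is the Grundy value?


The subtraction set is S = {2, 3, 4, 6}.
G(k) = mex{ G(k - s) : s in S, s <= k }. We compute iteratively: G(0) = 0.
G(1) = mex({}) = 0
G(2) = mex({0}) = 1
G(3) = mex({0}) = 1
G(4) = mex({0, 1}) = 2
G(5) = mex({0, 1}) = 2
G(6) = mex({0, 1, 2}) = 3
G(7) = mex({0, 1, 2}) = 3
G(8) = mex({1, 2, 3}) = 0
G(9) = mex({1, 2, 3}) = 0
G(10) = mex({0, 2, 3}) = 1
G(11) = mex({0, 2, 3}) = 1
G(12) = mex({0, 1, 3}) = 2
G(13) = mex({0, 1, 3}) = 2
Observe that G(8)..G(13) = 0, 0, 1, 1, 2, 2 repeats G(0)..G(5) = 0, 0, 1, 1, 2, 2.
For k >= max(S) = 6, G(k) is determined by the previous 6 values G(k-6)..G(k-1); a window of 6 consecutive values has recurred shifted by 8, so by induction G(k + 8) = G(k) for all k >= 0: the sequence is periodic from the start with period 8.
One period: G(0..7) = 0, 0, 1, 1, 2, 2, 3, 3.
27 mod 8 = 3, so G(27) = G(3) = 1.

1


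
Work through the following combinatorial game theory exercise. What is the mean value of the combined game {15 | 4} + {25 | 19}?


G1 = {15 | 4}, G2 = {25 | 19}
Each is a switch {a | b} with numbers a > b; its mean value is (a + b)/2, and mean value is additive over game sums: m(G1 + G2) = m(G1) + m(G2).
Mean of G1 = (15 + (4))/2 = 19/2 = 19/2
Mean of G2 = (25 + (19))/2 = 44/2 = 22
Mean of G1 + G2 = 19/2 + 22 = 63/2

63/2


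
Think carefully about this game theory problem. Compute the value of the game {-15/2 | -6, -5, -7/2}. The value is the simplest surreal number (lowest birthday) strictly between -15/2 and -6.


Left options: {-15/2}, max = -15/2
Right options: {-6, -5, -7/2}, min = -6
All options are numbers and max(Left) < min(Right), so by the simplicity theorem the value is the simplest (earliest-born) number strictly between -15/2 and -6.
The only integer strictly between -15/2 and -6 is -7.
No non-integer in the interval can be simpler: if x is a non-integer in the interval, then floor(x) or ceil(x) also lies in the interval (the interval contains an integer), and both are proper prefixes of x's sign expansion, i.e. born earlier. So the game value is -7.
Game value = -7

-7


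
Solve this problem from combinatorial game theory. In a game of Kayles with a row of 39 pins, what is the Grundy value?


Kayles: a move removes 1 or 2 adjacent pins from a contiguous row.
Removing pins from a row of k leaves two independent rows (a, b) with a + b = k - 1 (one pin) or a + b = k - 2 (two pins); an end removal gives a = 0.
By Sprague-Grundy, G(k) = mex{ G(a) XOR G(b) } over all these splits. G(0) = 0.
G(1): splits (0,0):0^0=0 -> mex({0}) = 1
G(2): splits (0,1):0^1=1 (0,0):0^0=0 -> mex({0, 1}) = 2
G(3): splits (0,2):0^2=2 (1,1):1^1=0 (0,1):0^1=1 -> mex({0, 1, 2}) = 3
G(4): splits (0,3):0^3=3 (1,2):1^2=3 (0,2):0^2=2 (1,1):1^1=0 -> mex({0, 2, 3}) = 1
G(5): splits (0,4):0^1=1 (1,3):1^3=2 (2,2):2^2=0 (0,3):0^3=3 (1,2):1^2=3 -> mex({0, 1, 2, 3}) = 4
G(6) = mex({0, 1, 2, 4}) = 3
G(7) = mex({0, 1, 3, 4, 5}) = 2
G(8) = mex({0, 2, 3, 5, 6}) = 1
G(9) = mex({0, 1, 2, 3, 6, 7}) = 4
G(10) = mex({0, 1, 3, 4, 5, 7}) = 2
G(11) = mex({0, 1, 2, 3, 4, 5}) = 6
G(12) = mex({0, 1, 2, 3, 5, 6, 7}) = 4
G(13) = mex({0, 2, 3, 4, 6, 7}) = 1
G(14) = mex({0, 1, 4, 5, 6, 7}) = 2
G(15) = mex({0, 1, 2, 3, 4, 5, 6}) = 7
G(16) = mex({0, 2, 3, 5, 6, 7}) = 1
G(17) = mex({0, 1, 2, 3, 5, 6, 7}) = 4
G(18) = mex({0, 1, 2, 4, 5, 6}) = 3
G(19) = mex({0, 1, 3, 4, 5, 7}) = 2
G(20) = mex({0, 2, 3, 4, 5, 6, 7}) = 1
G(21) = mex({0, 1, 2, 3, 5, 6, 7}) = 4
G(22) = mex({0, 1, 2, 3, 4, 5, 7}) = 6
G(23) = mex({0, 1, 2, 3, 4, 5, 6}) = 7
G(24) = mex({0, 1, 2, 3, 5, 6, 7}) = 4
G(25) = mex({0, 2, 3, 4, 6, 7}) = 1
G(26) = mex({0, 1, 3, 4, 5, 6, 7}) = 2
G(27) = mex({0, 1, 2, 3, 4, 5, 6, 7}) = 8
G(28) = mex({0, 1, 2, 3, 4, 6, 7, 8}) = 5
G(29) = mex({0, 1, 2, 3, 5, 6, 7, 8, 9}) = 4
G(30) = mex({0, 1, 2, 3, 4, 5, 6, 9, 10}) = 7
G(31) = mex({0, 1, 3, 4, 5, 7, 10, 11}) = 2
G(32) = mex({0, 2, 3, 4, 5, 6, 7, 9, 11}) = 1
G(33) = mex({0, 1, 2, 3, 4, 5, 6, 7, 9, 12}) = 8
G(34) = mex({0, 1, 2, 3, 4, 5, 7, 8, 11, 12}) = 6
G(35) = mex({0, 1, 2, 3, 4, 5, 6, 8, 9, 10, 11}) = 7
G(36) = mex({0, 1, 2, 3, 5, 6, 7, 9, 10}) = 4
G(37) = mex({0, 2, 3, 4, 6, 7, 9, 10, 11, 12}) = 1
G(38) = mex({0, 1, 3, 4, 5, 6, 7, 9, 10, 11, 12}) = 2
G(39) = mex({0, 1, 2, 4, 5, 6, 7, 9, 10, 12, 14}) = 3
Therefore G(39) = 3.

3


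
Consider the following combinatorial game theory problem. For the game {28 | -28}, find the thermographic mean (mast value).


Game = {28 | -28}, a switch {a | b} with numbers a > b.
Its thermograph has left wall a - t and right wall b + t, which meet at t = (a - b)/2, where both equal (a + b)/2. So the mast (mean value) is at (a + b)/2.
Mean = (28 + (-28))/2 = 0/2 = 0

0


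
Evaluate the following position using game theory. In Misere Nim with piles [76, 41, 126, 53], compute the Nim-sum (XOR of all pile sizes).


We need the XOR (exclusive or) of all pile sizes.
After XOR-ing pile 1 (size 76): 0 XOR 76 = 76
After XOR-ing pile 2 (size 41): 76 XOR 41 = 101
After XOR-ing pile 3 (size 126): 101 XOR 126 = 27
After XOR-ing pile 4 (size 53): 27 XOR 53 = 46
The Nim-value of this position is 46.

46


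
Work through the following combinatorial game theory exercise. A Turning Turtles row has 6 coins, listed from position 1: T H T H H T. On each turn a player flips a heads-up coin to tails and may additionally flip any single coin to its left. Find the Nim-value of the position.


Coins: T H T H H T
Key fact: a single head at position k behaves exactly like a Nim heap of size k (turning it to T and optionally flipping a coin at j < k corresponds to moving the heap from k to j, or to 0), and heads combine as a disjunctive sum (two heads at the same place would cancel, matching j XOR j = 0). So the Nim-value is the XOR of the 1-indexed positions of the heads.
Face-up positions (1-indexed): [2, 4, 5]
XOR 0 with 2: 0 XOR 2 = 2
XOR 2 with 4: 2 XOR 4 = 6
XOR 6 with 5: 6 XOR 5 = 3
Nim-value = 3

3


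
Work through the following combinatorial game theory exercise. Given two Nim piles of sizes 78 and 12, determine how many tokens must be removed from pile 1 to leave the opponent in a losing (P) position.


Piles: 78 and 12
Current XOR: 78 XOR 12 = 66 (non-zero, so this is an N-position).
To make the XOR zero, we need to find a move that balances the piles.
For pile 1 (size 78): target = 78 XOR 66 = 12
We reduce pile 1 from 78 to 12.
Tokens removed: 78 - 12 = 66
Verification: 12 XOR 12 = 0

66


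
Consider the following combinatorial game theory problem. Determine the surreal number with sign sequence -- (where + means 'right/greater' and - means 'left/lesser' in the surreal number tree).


Sign expansion: --
Rule: track bounds (lo, hi), initially (-inf, +inf). On '+', the current value becomes lo and we move to the simplest number in (value, hi): value + 1 if hi = +inf, otherwise the midpoint (value + hi)/2. On '-', the current value becomes hi and we move to value - 1 if lo = -inf, otherwise the midpoint (lo + value)/2.
Start at 0.
Step 1: sign = -, move left. Bounds: (-inf, 0). Value = -1
Step 2: sign = -, move left. Bounds: (-inf, -1). Value = -2
The surreal number with sign expansion -- is -2.

-2


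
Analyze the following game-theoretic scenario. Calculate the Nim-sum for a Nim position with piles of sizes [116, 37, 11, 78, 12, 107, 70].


We need the XOR (exclusive or) of all pile sizes.
After XOR-ing pile 1 (size 116): 0 XOR 116 = 116
After XOR-ing pile 2 (size 37): 116 XOR 37 = 81
After XOR-ing pile 3 (size 11): 81 XOR 11 = 90
After XOR-ing pile 4 (size 78): 90 XOR 78 = 20
After XOR-ing pile 5 (size 12): 20 XOR 12 = 24
After XOR-ing pile 6 (size 107): 24 XOR 107 = 115
After XOR-ing pile 7 (size 70): 115 XOR 70 = 53
The Nim-value of this position is 53.

53


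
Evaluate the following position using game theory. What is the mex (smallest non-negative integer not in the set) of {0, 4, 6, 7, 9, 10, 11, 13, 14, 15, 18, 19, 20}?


Set = {0, 4, 6, 7, 9, 10, 11, 13, 14, 15, 18, 19, 20}
0 is in the set.
1 is NOT in the set. This is the mex.
mex = 1

1


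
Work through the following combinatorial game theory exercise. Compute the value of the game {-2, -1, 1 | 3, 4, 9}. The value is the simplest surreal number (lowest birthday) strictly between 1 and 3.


Left options: {-2, -1, 1}, max = 1
Right options: {3, 4, 9}, min = 3
All options are numbers and max(Left) < min(Right), so by the simplicity theorem the value is the simplest (earliest-born) number strictly between 1 and 3.
The only integer strictly between 1 and 3 is 2.
No non-integer in the interval can be simpler: if x is a non-integer in the interval, then floor(x) or ceil(x) also lies in the interval (the interval contains an integer), and both are proper prefixes of x's sign expansion, i.e. born earlier. So the game value is 2.
Game value = 2

2


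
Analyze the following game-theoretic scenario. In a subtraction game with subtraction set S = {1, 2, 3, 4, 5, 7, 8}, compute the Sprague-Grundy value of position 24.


The subtraction set is S = {1, 2, 3, 4, 5, 7, 8}.
G(k) = mex{ G(k - s) : s in S, s <= k }. We compute iteratively: G(0) = 0.
G(1) = mex({0}) = 1
G(2) = mex({0, 1}) = 2
G(3) = mex({0, 1, 2}) = 3
G(4) = mex({0, 1, 2, 3}) = 4
G(5) = mex({0, 1, 2, 3, 4}) = 5
G(6) = mex({1, 2, 3, 4, 5}) = 0
G(7) = mex({0, 2, 3, 4, 5}) = 1
G(8) = mex({0, 1, 3, 4, 5}) = 2
G(9) = mex({0, 1, 2, 4, 5}) = 3
G(10) = mex({0, 1, 2, 3, 5}) = 4
G(11) = mex({0, 1, 2, 3, 4}) = 5
G(12) = mex({1, 2, 3, 4, 5}) = 0
G(13) = mex({0, 2, 3, 4, 5}) = 1
Observe that G(6)..G(13) = 0, 1, 2, 3, 4, 5, 0, 1 repeats G(0)..G(7) = 0, 1, 2, 3, 4, 5, 0, 1.
For k >= max(S) = 8, G(k) is determined by the previous 8 values G(k-8)..G(k-1); a window of 8 consecutive values has recurred shifted by 6, so by induction G(k + 6) = G(k) for all k >= 0: the sequence is periodic from the start with period 6.
One period: G(0..5) = 0, 1, 2, 3, 4, 5.
24 mod 6 = 0, so G(24) = G(0) = 0.

0


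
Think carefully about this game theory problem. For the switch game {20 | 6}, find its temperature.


The game is {20 | 6}, a switch {a | b} with numbers a > b.
Cooling {a | b} by t gives {a - t | b + t}, which stops being hot when a - t = b + t, i.e. at t = (a - b)/2. So the temperature of a switch is (a - b)/2.
Temperature = (Left option - Right option) / 2
= (20 - (6)) / 2
= 14 / 2
= 7

7


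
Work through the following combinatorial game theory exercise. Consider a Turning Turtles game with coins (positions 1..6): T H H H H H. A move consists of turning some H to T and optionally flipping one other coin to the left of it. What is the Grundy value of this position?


Coins: T H H H H H
Key fact: a single head at position k behaves exactly like a Nim heap of size k (turning it to T and optionally flipping a coin at j < k corresponds to moving the heap from k to j, or to 0), and heads combine as a disjunctive sum (two heads at the same place would cancel, matching j XOR j = 0). So the Nim-value is the XOR of the 1-indexed positions of the heads.
Face-up positions (1-indexed): [2, 3, 4, 5, 6]
XOR 0 with 2: 0 XOR 2 = 2
XOR 2 with 3: 2 XOR 3 = 1
XOR 1 with 4: 1 XOR 4 = 5
XOR 5 with 5: 5 XOR 5 = 0
XOR 0 with 6: 0 XOR 6 = 6
Nim-value = 6

6


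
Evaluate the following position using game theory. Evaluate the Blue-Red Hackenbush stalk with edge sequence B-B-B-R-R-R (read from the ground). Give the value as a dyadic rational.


Edges (from ground): B-B-B-R-R-R
By Berlekamp's sign-expansion rule, a Blue-Red Hackenbush stalk has the value of the surreal number whose sign sequence is the edge sequence with B -> + and R -> -.
Sign sequence: +++---
Trace the sign expansion in the surreal number tree, starting from 0:
Edge 1: B (sign +) -> bounds (0, +inf), value = 1
Edge 2: B (sign +) -> bounds (1, +inf), value = 2
Edge 3: B (sign +) -> bounds (2, +inf), value = 3
Edge 4: R (sign -) -> bounds (2, 3), value = 5/2
Edge 5: R (sign -) -> bounds (2, 5/2), value = 9/4
Edge 6: R (sign -) -> bounds (2, 9/4), value = 17/8
Game value = 17/8

17/8


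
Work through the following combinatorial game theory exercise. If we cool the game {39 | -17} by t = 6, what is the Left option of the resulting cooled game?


Original game: {39 | -17} (a switch {a | b} with a > b).
Cooling by t (for t below the temperature (a - b)/2 = 28) taxes each move by t: {a | b} cooled by t is {a - t | b + t}.
Cooling amount: t = 6
Cooled Left option: 39 - 6 = 33
Cooled Right option: -17 + 6 = -11
Cooled game: {33 | -11}
Left option = 33

33
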